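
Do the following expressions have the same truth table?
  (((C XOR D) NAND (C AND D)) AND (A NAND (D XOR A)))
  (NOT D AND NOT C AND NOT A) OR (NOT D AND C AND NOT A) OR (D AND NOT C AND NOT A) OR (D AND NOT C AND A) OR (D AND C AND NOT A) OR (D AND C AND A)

Yes, they are equivalent — the two output columns agree on all 8 assignments:
D | C | A | Expression 1 | Expression 2
---------------------------------------
0 | 0 | 0 | 1 | 1
0 | 0 | 1 | 0 | 0
0 | 1 | 0 | 1 | 1
0 | 1 | 1 | 0 | 0
1 | 0 | 0 | 1 | 1
1 | 0 | 1 | 1 | 1
1 | 1 | 0 | 1 | 1
1 | 1 | 1 | 1 | 1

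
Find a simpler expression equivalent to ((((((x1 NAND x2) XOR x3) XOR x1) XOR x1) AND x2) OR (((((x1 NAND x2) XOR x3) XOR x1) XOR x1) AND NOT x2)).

By distribution ((E AND v) OR (E AND NOT v) = E) then XOR self-cancellation ((E XOR v) XOR v = E):
= ((x1 NAND x2) XOR x3)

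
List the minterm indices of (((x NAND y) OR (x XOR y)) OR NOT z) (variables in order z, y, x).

Σm(0, 1, 2, 3, 4, 5, 6) = (NOT z AND NOT y AND NOT x) OR (NOT z AND NOT y AND x) OR (NOT z AND y AND NOT x) OR (NOT z AND y AND x) OR (z AND NOT y AND NOT x) OR (z AND NOT y AND x) OR (z AND y AND NOT x)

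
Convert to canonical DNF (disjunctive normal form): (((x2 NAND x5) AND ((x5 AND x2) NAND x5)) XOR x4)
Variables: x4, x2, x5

(NOT x4 AND NOT x2 AND NOT x5) OR (NOT x4 AND NOT x2 AND x5) OR (NOT x4 AND x2 AND NOT x5) OR (x4 AND x2 AND x5)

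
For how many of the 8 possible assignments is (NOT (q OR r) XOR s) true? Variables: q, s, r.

Satisfying assignments: (0,0,0), (0,1,1), (1,1,0), (1,1,1)
Count: 4 out of 8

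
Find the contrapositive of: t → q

Contrapositive: NOT q → NOT t
Note: A statement and its contrapositive are logically equivalent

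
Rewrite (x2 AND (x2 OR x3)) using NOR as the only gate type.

((x2 NOR x2) NOR (((x2 NOR x3) NOR (x2 NOR x3)) NOR ((x2 NOR x3) NOR (x2 NOR x3))))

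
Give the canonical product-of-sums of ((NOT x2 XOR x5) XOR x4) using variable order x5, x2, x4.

ΠM(1, 2, 4, 7) = (x5 OR x2 OR NOT x4) AND (x5 OR NOT x2 OR x4) AND (NOT x5 OR x2 OR x4) AND (NOT x5 OR NOT x2 OR NOT x4)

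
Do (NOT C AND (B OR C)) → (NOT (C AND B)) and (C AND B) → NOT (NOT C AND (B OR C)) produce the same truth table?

Yes, Contrapositive is always equivalent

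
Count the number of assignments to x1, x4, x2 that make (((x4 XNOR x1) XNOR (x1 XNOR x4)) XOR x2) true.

Satisfying assignments: (0,0,0), (0,1,0), (1,0,0), (1,1,0)
Count: 4 out of 8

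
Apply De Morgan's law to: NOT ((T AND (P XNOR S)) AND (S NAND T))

NOT (T AND (P XNOR S)) OR NOT (S NAND T)
De Morgan's: NOT(AND of terms) = OR of negations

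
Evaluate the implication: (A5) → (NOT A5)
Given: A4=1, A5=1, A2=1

Antecedent (A5) = 1; consequent (NOT A5) = 0.
1 → 0 = 0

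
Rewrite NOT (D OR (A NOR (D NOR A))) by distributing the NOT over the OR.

NOT D AND NOT (A NOR (D NOR A))
De Morgan's: NOT(OR of terms) = AND of negations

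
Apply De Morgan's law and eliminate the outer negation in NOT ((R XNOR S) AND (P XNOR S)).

NOT (R XNOR S) OR NOT (P XNOR S)
De Morgan's: NOT(AND of terms) = OR of negations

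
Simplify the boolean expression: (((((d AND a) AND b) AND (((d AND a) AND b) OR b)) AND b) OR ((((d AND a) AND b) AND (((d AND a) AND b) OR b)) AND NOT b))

By distribution ((E AND v) OR (E AND NOT v) = E) then absorption (E AND (E OR v) = E):
= ((d AND a) AND b)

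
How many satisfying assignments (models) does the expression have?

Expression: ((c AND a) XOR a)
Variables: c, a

Satisfying assignments: (0,1)
Count: 1 out of 4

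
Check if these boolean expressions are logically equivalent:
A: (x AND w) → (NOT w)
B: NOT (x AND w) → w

No, Inverse is not equivalent to original (counterexample: x=0, w=0)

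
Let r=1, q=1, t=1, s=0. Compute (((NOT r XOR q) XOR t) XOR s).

Substituting: (((NOT 1 XOR 1) XOR 1) XOR 0)
= 0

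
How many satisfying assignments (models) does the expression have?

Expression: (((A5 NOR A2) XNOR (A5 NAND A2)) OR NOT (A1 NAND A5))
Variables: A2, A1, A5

Satisfying assignments: (0,0,0), (0,1,0), (0,1,1), (1,0,1), (1,1,1)
Count: 5 out of 8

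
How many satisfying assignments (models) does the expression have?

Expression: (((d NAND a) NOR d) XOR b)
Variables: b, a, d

Satisfying assignments: (1,0,0), (1,0,1), (1,1,0), (1,1,1)
Count: 4 out of 8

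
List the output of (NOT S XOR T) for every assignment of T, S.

T | S | Output
--------------
0 | 0 | 1
0 | 1 | 0
1 | 0 | 0
1 | 1 | 1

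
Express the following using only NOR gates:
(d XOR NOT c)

((((d NOR (c NOR c)) NOR (d NOR (c NOR c))) NOR ((d NOR (c NOR c)) NOR (d NOR (c NOR c)))) NOR ((((d NOR d) NOR ((c NOR c) NOR (c NOR c))) NOR ((d NOR d) NOR ((c NOR c) NOR (c NOR c)))) NOR (((d NOR d) NOR ((c NOR c) NOR (c NOR c))) NOR ((d NOR d) NOR ((c NOR c) NOR (c NOR c))))))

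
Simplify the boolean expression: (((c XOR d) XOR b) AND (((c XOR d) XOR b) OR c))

By absorption (E AND (E OR v) = E):
= ((c XOR d) XOR b)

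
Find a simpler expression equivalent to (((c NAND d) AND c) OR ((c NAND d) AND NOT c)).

By distribution ((E AND v) OR (E AND NOT v) = E):
= (c NAND d)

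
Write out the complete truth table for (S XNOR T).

S | T | Output
--------------
0 | 0 | 1
0 | 1 | 0
1 | 0 | 0
1 | 1 | 1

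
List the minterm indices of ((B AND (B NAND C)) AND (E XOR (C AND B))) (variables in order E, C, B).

Σm(5) = (E AND NOT C AND B)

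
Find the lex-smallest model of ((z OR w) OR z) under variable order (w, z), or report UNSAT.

w=0, z=1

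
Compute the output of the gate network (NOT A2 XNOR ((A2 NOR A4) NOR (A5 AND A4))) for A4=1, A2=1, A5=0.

Substituting: (NOT 1 XNOR ((1 NOR 1) NOR (0 AND 1)))
= 0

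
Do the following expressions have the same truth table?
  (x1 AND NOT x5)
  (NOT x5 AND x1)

Yes, they are equivalent — the two output columns agree on all 4 assignments:
x1 | x5 | Expression 1 | Expression 2
-------------------------------------
0 | 0 | 0 | 0
0 | 1 | 0 | 0
1 | 0 | 1 | 1
1 | 1 | 0 | 0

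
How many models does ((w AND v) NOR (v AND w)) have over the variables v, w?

Satisfying assignments: (0,0), (0,1), (1,0)
Count: 3 out of 4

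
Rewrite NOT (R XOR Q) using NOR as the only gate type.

(((((R NOR Q) NOR (R NOR Q)) NOR ((R NOR Q) NOR (R NOR Q))) NOR ((((R NOR R) NOR (Q NOR Q)) NOR ((R NOR R) NOR (Q NOR Q))) NOR (((R NOR R) NOR (Q NOR Q)) NOR ((R NOR R) NOR (Q NOR Q))))) NOR ((((R NOR Q) NOR (R NOR Q)) NOR ((R NOR Q) NOR (R NOR Q))) NOR ((((R NOR R) NOR (Q NOR Q)) NOR ((R NOR R) NOR (Q NOR Q))) NOR (((R NOR R) NOR (Q NOR Q)) NOR ((R NOR R) NOR (Q NOR Q))))))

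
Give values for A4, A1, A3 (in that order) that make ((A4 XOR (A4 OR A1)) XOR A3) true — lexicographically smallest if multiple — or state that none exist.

A4=0, A1=0, A3=1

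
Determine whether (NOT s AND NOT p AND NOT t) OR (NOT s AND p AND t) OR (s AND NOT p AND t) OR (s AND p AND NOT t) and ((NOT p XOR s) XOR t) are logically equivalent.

Yes, they are equivalent — the two output columns agree on all 8 assignments:
s | p | t | Expression 1 | Expression 2
---------------------------------------
0 | 0 | 0 | 1 | 1
0 | 0 | 1 | 0 | 0
0 | 1 | 0 | 0 | 0
0 | 1 | 1 | 1 | 1
1 | 0 | 0 | 0 | 0
1 | 0 | 1 | 1 | 1
1 | 1 | 0 | 1 | 1
1 | 1 | 1 | 0 | 0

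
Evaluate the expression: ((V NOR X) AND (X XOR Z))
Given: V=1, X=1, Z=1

Substituting: ((1 NOR 1) AND (1 XOR 1))
= 0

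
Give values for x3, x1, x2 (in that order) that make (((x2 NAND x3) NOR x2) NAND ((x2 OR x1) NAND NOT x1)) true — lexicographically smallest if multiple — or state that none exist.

x3=0, x1=0, x2=0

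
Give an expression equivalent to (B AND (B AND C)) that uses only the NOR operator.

((B NOR B) NOR (((B NOR B) NOR (C NOR C)) NOR ((B NOR B) NOR (C NOR C))))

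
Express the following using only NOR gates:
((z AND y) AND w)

((((z NOR z) NOR (y NOR y)) NOR ((z NOR z) NOR (y NOR y))) NOR (w NOR w))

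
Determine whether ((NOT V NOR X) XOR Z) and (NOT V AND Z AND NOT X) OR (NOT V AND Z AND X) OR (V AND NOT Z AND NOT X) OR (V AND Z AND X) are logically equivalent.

Yes, they are equivalent — the two output columns agree on all 8 assignments:
V | Z | X | Expression 1 | Expression 2
---------------------------------------
0 | 0 | 0 | 0 | 0
0 | 0 | 1 | 0 | 0
0 | 1 | 0 | 1 | 1
0 | 1 | 1 | 1 | 1
1 | 0 | 0 | 1 | 1
1 | 0 | 1 | 0 | 0
1 | 1 | 0 | 0 | 0
1 | 1 | 1 | 1 | 1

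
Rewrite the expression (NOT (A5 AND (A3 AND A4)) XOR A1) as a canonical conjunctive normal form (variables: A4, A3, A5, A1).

(A4 OR A3 OR A5 OR NOT A1) AND (A4 OR A3 OR NOT A5 OR NOT A1) AND (A4 OR NOT A3 OR A5 OR NOT A1) AND (A4 OR NOT A3 OR NOT A5 OR NOT A1) AND (NOT A4 OR A3 OR A5 OR NOT A1) AND (NOT A4 OR A3 OR NOT A5 OR NOT A1) AND (NOT A4 OR NOT A3 OR A5 OR NOT A1) AND (NOT A4 OR NOT A3 OR NOT A5 OR A1)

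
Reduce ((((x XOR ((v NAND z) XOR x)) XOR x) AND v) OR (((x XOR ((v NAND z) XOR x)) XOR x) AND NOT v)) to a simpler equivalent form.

By distribution ((E AND v) OR (E AND NOT v) = E) then XOR self-cancellation ((E XOR v) XOR v = E):
= ((v NAND z) XOR x)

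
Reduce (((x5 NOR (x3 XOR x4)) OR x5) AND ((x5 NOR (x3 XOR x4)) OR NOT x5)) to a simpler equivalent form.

By distribution ((E OR v) AND (E OR NOT v) = E):
= (x5 NOR (x3 XOR x4))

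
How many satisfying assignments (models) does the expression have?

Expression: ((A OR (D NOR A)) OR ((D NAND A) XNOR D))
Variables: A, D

Satisfying assignments: (0,0), (0,1), (1,0), (1,1)
Count: 4 out of 4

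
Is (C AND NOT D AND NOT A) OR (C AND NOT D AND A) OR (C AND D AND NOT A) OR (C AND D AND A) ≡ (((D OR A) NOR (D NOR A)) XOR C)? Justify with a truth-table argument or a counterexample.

Yes, they are equivalent — the two output columns agree on all 8 assignments:
C | D | A | Expression 1 | Expression 2
---------------------------------------
0 | 0 | 0 | 0 | 0
0 | 0 | 1 | 0 | 0
0 | 1 | 0 | 0 | 0
0 | 1 | 1 | 0 | 0
1 | 0 | 0 | 1 | 1
1 | 0 | 1 | 1 | 1
1 | 1 | 0 | 1 | 1
1 | 1 | 1 | 1 | 1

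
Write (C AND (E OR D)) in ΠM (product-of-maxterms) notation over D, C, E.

ΠM(0, 1, 2, 4, 5) = (D OR C OR E) AND (D OR C OR NOT E) AND (D OR NOT C OR E) AND (NOT D OR C OR E) AND (NOT D OR C OR NOT E)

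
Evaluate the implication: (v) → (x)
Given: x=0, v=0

Antecedent (v) = 0; consequent (x) = 0.
0 → 0 = 1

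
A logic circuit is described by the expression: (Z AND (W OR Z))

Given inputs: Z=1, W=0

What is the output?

Substituting: (1 AND (0 OR 1))
= 1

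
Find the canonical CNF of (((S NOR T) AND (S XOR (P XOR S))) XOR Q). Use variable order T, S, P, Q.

(T OR S OR P OR Q) AND (T OR S OR NOT P OR NOT Q) AND (T OR NOT S OR P OR Q) AND (T OR NOT S OR NOT P OR Q) AND (NOT T OR S OR P OR Q) AND (NOT T OR S OR NOT P OR Q) AND (NOT T OR NOT S OR P OR Q) AND (NOT T OR NOT S OR NOT P OR Q)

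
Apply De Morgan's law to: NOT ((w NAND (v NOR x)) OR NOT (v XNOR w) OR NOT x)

NOT (w NAND (v NOR x)) AND (v XNOR w) AND x
De Morgan's: NOT(OR of terms) = AND of negations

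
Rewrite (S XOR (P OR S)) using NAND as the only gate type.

((S NAND (S NAND ((P NAND P) NAND (S NAND S)))) NAND (((P NAND P) NAND (S NAND S)) NAND (S NAND ((P NAND P) NAND (S NAND S)))))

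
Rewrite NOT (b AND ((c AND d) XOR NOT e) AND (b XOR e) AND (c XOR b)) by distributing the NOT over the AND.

NOT b OR NOT ((c AND d) XOR NOT e) OR NOT (b XOR e) OR NOT (c XOR b)
De Morgan's: NOT(AND of terms) = OR of negations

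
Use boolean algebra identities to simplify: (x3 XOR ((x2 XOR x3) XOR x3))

By XOR self-cancellation ((E XOR v) XOR v = E):
= (x2 XOR x3)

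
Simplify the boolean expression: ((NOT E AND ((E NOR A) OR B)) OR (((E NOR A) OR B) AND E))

By distribution ((E AND v) OR (E AND NOT v) = E):
= ((E NOR A) OR B)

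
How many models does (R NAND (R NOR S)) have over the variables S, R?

Satisfying assignments: (0,0), (0,1), (1,0), (1,1)
Count: 4 out of 4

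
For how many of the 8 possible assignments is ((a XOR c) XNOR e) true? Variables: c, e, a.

Satisfying assignments: (0,0,0), (0,1,1), (1,0,1), (1,1,0)
Count: 4 out of 8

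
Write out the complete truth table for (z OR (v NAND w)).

v | w | z | Output
------------------
0 | 0 | 0 | 1
0 | 0 | 1 | 1
0 | 1 | 0 | 1
0 | 1 | 1 | 1
1 | 0 | 0 | 1
1 | 0 | 1 | 1
1 | 1 | 0 | 0
1 | 1 | 1 | 1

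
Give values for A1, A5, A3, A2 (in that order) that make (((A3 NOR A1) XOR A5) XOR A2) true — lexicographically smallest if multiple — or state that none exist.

A1=0, A5=0, A3=0, A2=0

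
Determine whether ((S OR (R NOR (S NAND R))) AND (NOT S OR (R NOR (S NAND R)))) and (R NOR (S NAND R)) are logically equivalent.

Yes, they are equivalent — the two output columns agree on all 4 assignments:
R | S | Expression 1 | Expression 2
-----------------------------------
0 | 0 | 0 | 0
0 | 1 | 0 | 0
1 | 0 | 0 | 0
1 | 1 | 0 | 0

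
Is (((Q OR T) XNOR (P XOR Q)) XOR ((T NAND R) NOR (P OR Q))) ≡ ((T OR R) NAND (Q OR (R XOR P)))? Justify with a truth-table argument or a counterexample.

No. Counterexample: with Q=0, R=0, T=0, P=1, Expression 1 = 0 but Expression 2 = 1.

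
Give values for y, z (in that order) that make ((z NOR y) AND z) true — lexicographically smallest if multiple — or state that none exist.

UNSATISFIABLE - no assignment makes this expression true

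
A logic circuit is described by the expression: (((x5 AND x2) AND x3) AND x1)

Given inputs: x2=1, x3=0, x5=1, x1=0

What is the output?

Substituting: (((1 AND 1) AND 0) AND 0)
= 0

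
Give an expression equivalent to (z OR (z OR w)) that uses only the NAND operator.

((z NAND z) NAND (((z NAND z) NAND (w NAND w)) NAND ((z NAND z) NAND (w NAND w))))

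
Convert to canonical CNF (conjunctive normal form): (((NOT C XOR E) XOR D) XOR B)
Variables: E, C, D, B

(E OR C OR D OR NOT B) AND (E OR C OR NOT D OR B) AND (E OR NOT C OR D OR B) AND (E OR NOT C OR NOT D OR NOT B) AND (NOT E OR C OR D OR B) AND (NOT E OR C OR NOT D OR NOT B) AND (NOT E OR NOT C OR D OR NOT B) AND (NOT E OR NOT C OR NOT D OR B)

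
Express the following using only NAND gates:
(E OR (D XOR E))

((E NAND E) NAND (((D NAND (D NAND E)) NAND (E NAND (D NAND E))) NAND ((D NAND (D NAND E)) NAND (E NAND (D NAND E)))))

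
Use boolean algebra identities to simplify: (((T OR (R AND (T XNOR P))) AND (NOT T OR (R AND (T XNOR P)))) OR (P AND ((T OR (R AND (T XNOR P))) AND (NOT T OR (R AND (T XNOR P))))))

By absorption (E OR (E AND v) = E) then distribution ((E OR v) AND (E OR NOT v) = E):
= (R AND (T XNOR P))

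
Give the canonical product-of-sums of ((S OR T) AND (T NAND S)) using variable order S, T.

ΠM(0, 3) = (S OR T) AND (NOT S OR NOT T)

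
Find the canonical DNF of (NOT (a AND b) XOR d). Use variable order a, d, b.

(NOT a AND NOT d AND NOT b) OR (NOT a AND NOT d AND b) OR (a AND NOT d AND NOT b) OR (a AND d AND b)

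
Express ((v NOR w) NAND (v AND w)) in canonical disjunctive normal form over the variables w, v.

(NOT w AND NOT v) OR (NOT w AND v) OR (w AND NOT v) OR (w AND v)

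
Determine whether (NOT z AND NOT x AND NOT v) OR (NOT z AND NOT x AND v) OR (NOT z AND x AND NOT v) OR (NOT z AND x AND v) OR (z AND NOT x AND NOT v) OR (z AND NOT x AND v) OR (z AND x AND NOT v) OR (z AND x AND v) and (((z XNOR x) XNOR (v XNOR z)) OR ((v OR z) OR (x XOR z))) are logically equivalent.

Yes, they are equivalent — the two output columns agree on all 8 assignments:
z | x | v | Expression 1 | Expression 2
---------------------------------------
0 | 0 | 0 | 1 | 1
0 | 0 | 1 | 1 | 1
0 | 1 | 0 | 1 | 1
0 | 1 | 1 | 1 | 1
1 | 0 | 0 | 1 | 1
1 | 0 | 1 | 1 | 1
1 | 1 | 0 | 1 | 1
1 | 1 | 1 | 1 | 1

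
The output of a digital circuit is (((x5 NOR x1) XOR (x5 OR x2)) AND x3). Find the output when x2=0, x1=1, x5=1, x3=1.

Substituting: (((1 NOR 1) XOR (1 OR 0)) AND 1)
= 1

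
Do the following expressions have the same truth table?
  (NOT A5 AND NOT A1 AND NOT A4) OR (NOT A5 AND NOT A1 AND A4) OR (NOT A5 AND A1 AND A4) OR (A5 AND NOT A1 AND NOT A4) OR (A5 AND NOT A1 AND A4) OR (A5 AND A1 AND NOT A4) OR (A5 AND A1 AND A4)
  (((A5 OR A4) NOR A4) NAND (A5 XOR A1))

Yes, they are equivalent — the two output columns agree on all 8 assignments:
A5 | A1 | A4 | Expression 1 | Expression 2
------------------------------------------
0 | 0 | 0 | 1 | 1
0 | 0 | 1 | 1 | 1
0 | 1 | 0 | 0 | 0
0 | 1 | 1 | 1 | 1
1 | 0 | 0 | 1 | 1
1 | 0 | 1 | 1 | 1
1 | 1 | 0 | 1 | 1
1 | 1 | 1 | 1 | 1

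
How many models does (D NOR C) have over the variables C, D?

Satisfying assignments: (0,0)
Count: 1 out of 4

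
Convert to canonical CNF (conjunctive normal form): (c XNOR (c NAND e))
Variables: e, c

(e OR c) AND (NOT e OR c) AND (NOT e OR NOT c)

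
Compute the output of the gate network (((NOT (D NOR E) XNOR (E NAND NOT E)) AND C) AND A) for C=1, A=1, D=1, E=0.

Substituting: (((NOT (1 NOR 0) XNOR (0 NAND NOT 0)) AND 1) AND 1)
= 1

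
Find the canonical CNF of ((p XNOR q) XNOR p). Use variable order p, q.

(p OR q) AND (NOT p OR q)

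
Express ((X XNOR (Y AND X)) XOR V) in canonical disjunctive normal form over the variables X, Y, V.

(NOT X AND NOT Y AND NOT V) OR (NOT X AND Y AND NOT V) OR (X AND NOT Y AND V) OR (X AND Y AND NOT V)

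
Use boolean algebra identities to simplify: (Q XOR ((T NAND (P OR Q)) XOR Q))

By XOR self-cancellation ((E XOR v) XOR v = E):
= (T NAND (P OR Q))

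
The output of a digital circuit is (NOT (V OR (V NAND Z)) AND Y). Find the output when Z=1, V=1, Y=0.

Substituting: (NOT (1 OR (1 NAND 1)) AND 0)
= 0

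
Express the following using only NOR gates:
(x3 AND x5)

((x3 NOR x3) NOR (x5 NOR x5))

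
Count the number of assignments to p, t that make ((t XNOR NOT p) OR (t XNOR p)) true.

Satisfying assignments: (0,0), (0,1), (1,0), (1,1)
Count: 4 out of 4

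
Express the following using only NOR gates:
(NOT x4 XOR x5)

(((((x4 NOR x4) NOR x5) NOR ((x4 NOR x4) NOR x5)) NOR (((x4 NOR x4) NOR x5) NOR ((x4 NOR x4) NOR x5))) NOR (((((x4 NOR x4) NOR (x4 NOR x4)) NOR (x5 NOR x5)) NOR (((x4 NOR x4) NOR (x4 NOR x4)) NOR (x5 NOR x5))) NOR ((((x4 NOR x4) NOR (x4 NOR x4)) NOR (x5 NOR x5)) NOR (((x4 NOR x4) NOR (x4 NOR x4)) NOR (x5 NOR x5)))))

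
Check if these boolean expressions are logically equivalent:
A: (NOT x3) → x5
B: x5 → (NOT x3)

No, Converse is not equivalent to original (counterexample: x3=0, x5=0, x1=0)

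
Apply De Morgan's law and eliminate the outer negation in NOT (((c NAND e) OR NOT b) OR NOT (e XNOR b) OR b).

NOT ((c NAND e) OR NOT b) AND (e XNOR b) AND NOT b
De Morgan's: NOT(OR of terms) = AND of negations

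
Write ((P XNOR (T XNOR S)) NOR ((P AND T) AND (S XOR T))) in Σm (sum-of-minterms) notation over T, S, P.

Σm(0, 3, 6) = (NOT T AND NOT S AND NOT P) OR (NOT T AND S AND P) OR (T AND S AND NOT P)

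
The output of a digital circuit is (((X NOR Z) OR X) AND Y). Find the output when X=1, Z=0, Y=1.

Substituting: (((1 NOR 0) OR 1) AND 1)
= 1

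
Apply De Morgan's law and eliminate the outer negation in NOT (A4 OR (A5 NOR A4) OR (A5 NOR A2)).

NOT A4 AND NOT (A5 NOR A4) AND NOT (A5 NOR A2)
De Morgan's: NOT(OR of terms) = AND of negations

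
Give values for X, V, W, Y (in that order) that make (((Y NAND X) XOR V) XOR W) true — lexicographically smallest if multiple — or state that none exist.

X=0, V=0, W=0, Y=0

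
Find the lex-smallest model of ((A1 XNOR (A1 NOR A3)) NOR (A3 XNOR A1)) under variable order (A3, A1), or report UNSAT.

A3=0, A1=1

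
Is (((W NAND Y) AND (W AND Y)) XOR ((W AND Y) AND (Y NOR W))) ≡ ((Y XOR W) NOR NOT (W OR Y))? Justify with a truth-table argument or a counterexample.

No. Counterexample: with Y=1, W=1, Expression 1 = 0 but Expression 2 = 1.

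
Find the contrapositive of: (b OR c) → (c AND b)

Contrapositive: NOT (c AND b) → NOT (b OR c)
Note: A statement and its contrapositive are logically equivalent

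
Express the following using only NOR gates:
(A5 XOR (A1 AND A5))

((((A5 NOR ((A1 NOR A1) NOR (A5 NOR A5))) NOR (A5 NOR ((A1 NOR A1) NOR (A5 NOR A5)))) NOR ((A5 NOR ((A1 NOR A1) NOR (A5 NOR A5))) NOR (A5 NOR ((A1 NOR A1) NOR (A5 NOR A5))))) NOR ((((A5 NOR A5) NOR (((A1 NOR A1) NOR (A5 NOR A5)) NOR ((A1 NOR A1) NOR (A5 NOR A5)))) NOR ((A5 NOR A5) NOR (((A1 NOR A1) NOR (A5 NOR A5)) NOR ((A1 NOR A1) NOR (A5 NOR A5))))) NOR (((A5 NOR A5) NOR (((A1 NOR A1) NOR (A5 NOR A5)) NOR ((A1 NOR A1) NOR (A5 NOR A5)))) NOR ((A5 NOR A5) NOR (((A1 NOR A1) NOR (A5 NOR A5)) NOR ((A1 NOR A1) NOR (A5 NOR A5)))))))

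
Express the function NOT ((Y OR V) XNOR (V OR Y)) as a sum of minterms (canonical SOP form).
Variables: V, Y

Σm() = FALSE (no minterms)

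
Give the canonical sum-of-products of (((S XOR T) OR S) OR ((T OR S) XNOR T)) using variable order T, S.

Σm(0, 1, 2, 3) = (NOT T AND NOT S) OR (NOT T AND S) OR (T AND NOT S) OR (T AND S)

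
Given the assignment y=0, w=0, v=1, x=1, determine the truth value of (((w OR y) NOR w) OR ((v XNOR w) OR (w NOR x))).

Substituting: (((0 OR 0) NOR 0) OR ((1 XNOR 0) OR (0 NOR 1)))
= 1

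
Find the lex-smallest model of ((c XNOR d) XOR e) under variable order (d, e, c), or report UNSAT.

d=0, e=0, c=0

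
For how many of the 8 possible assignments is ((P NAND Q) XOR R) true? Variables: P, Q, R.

Satisfying assignments: (0,0,0), (0,1,0), (1,0,0), (1,1,1)
Count: 4 out of 8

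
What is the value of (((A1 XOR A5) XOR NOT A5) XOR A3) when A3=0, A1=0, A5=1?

Substituting: (((0 XOR 1) XOR NOT 1) XOR 0)
= 1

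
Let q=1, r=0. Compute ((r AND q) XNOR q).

Substituting: ((0 AND 1) XNOR 1)
= 0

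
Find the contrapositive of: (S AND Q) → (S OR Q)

Contrapositive: NOT (S OR Q) → NOT (S AND Q)
Note: A statement and its contrapositive are logically equivalent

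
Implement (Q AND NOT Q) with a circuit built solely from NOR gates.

((Q NOR Q) NOR ((Q NOR Q) NOR (Q NOR Q)))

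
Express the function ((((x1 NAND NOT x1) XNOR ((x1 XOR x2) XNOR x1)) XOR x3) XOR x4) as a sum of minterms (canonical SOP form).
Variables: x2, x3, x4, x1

Σm(0, 1, 6, 7, 10, 11, 12, 13) = (NOT x2 AND NOT x3 AND NOT x4 AND NOT x1) OR (NOT x2 AND NOT x3 AND NOT x4 AND x1) OR (NOT x2 AND x3 AND x4 AND NOT x1) OR (NOT x2 AND x3 AND x4 AND x1) OR (x2 AND NOT x3 AND x4 AND NOT x1) OR (x2 AND NOT x3 AND x4 AND x1) OR (x2 AND x3 AND NOT x4 AND NOT x1) OR (x2 AND x3 AND NOT x4 AND x1)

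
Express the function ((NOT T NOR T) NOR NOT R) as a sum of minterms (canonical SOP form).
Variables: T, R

Σm(1, 3) = (NOT T AND R) OR (T AND R)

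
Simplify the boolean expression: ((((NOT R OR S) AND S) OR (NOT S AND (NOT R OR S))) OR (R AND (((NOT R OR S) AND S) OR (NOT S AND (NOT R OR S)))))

By absorption (E OR (E AND v) = E) then distribution ((E AND v) OR (E AND NOT v) = E):
= (NOT R OR S)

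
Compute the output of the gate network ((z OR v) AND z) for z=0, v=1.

Substituting: ((0 OR 1) AND 0)
= 0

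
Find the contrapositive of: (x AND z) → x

Contrapositive: NOT x → NOT (x AND z)
Note: A statement and its contrapositive are logically equivalent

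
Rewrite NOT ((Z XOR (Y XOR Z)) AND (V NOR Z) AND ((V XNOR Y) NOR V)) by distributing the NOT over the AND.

NOT (Z XOR (Y XOR Z)) OR NOT (V NOR Z) OR NOT ((V XNOR Y) NOR V)
De Morgan's: NOT(AND of terms) = OR of negations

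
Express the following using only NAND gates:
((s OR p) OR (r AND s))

((((s NAND s) NAND (p NAND p)) NAND ((s NAND s) NAND (p NAND p))) NAND (((r NAND s) NAND (r NAND s)) NAND ((r NAND s) NAND (r NAND s))))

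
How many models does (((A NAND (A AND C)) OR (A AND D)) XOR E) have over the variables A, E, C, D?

Satisfying assignments: (0,0,0,0), (0,0,0,1), (0,0,1,0), (0,0,1,1), (1,0,0,0), (1,0,0,1), (1,0,1,1), (1,1,1,0)
Count: 8 out of 16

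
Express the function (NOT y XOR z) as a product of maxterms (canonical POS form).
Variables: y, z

ΠM(1, 2) = (y OR NOT z) AND (NOT y OR z)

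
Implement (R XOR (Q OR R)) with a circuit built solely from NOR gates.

((((R NOR ((Q NOR R) NOR (Q NOR R))) NOR (R NOR ((Q NOR R) NOR (Q NOR R)))) NOR ((R NOR ((Q NOR R) NOR (Q NOR R))) NOR (R NOR ((Q NOR R) NOR (Q NOR R))))) NOR ((((R NOR R) NOR (((Q NOR R) NOR (Q NOR R)) NOR ((Q NOR R) NOR (Q NOR R)))) NOR ((R NOR R) NOR (((Q NOR R) NOR (Q NOR R)) NOR ((Q NOR R) NOR (Q NOR R))))) NOR (((R NOR R) NOR (((Q NOR R) NOR (Q NOR R)) NOR ((Q NOR R) NOR (Q NOR R)))) NOR ((R NOR R) NOR (((Q NOR R) NOR (Q NOR R)) NOR ((Q NOR R) NOR (Q NOR R)))))))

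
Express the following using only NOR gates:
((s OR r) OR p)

((((s NOR r) NOR (s NOR r)) NOR p) NOR (((s NOR r) NOR (s NOR r)) NOR p))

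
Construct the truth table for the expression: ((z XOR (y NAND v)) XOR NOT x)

x | z | v | y | Output
----------------------
0 | 0 | 0 | 0 | 0
0 | 0 | 0 | 1 | 0
0 | 0 | 1 | 0 | 0
0 | 0 | 1 | 1 | 1
0 | 1 | 0 | 0 | 1
0 | 1 | 0 | 1 | 1
0 | 1 | 1 | 0 | 1
0 | 1 | 1 | 1 | 0
1 | 0 | 0 | 0 | 1
1 | 0 | 0 | 1 | 1
1 | 0 | 1 | 0 | 1
1 | 0 | 1 | 1 | 0
1 | 1 | 0 | 0 | 0
1 | 1 | 0 | 1 | 0
1 | 1 | 1 | 0 | 0
1 | 1 | 1 | 1 | 1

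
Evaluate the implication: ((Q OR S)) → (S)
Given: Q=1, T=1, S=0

Antecedent ((Q OR S)) = 1; consequent (S) = 0.
1 → 0 = 0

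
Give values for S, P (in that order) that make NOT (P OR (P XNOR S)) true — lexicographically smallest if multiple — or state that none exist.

S=1, P=0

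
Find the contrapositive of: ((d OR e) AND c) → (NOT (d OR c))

Contrapositive: (d OR c) → NOT ((d OR e) AND c)
Note: A statement and its contrapositive are logically equivalent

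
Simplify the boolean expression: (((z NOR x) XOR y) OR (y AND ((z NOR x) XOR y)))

By absorption (E OR (E AND v) = E):
= ((z NOR x) XOR y)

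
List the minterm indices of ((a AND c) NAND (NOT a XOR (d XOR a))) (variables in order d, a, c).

Σm(0, 1, 2, 4, 5, 6, 7) = (NOT d AND NOT a AND NOT c) OR (NOT d AND NOT a AND c) OR (NOT d AND a AND NOT c) OR (d AND NOT a AND NOT c) OR (d AND NOT a AND c) OR (d AND a AND NOT c) OR (d AND a AND c)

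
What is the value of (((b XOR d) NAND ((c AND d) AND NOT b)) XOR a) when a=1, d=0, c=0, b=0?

Substituting: (((0 XOR 0) NAND ((0 AND 0) AND NOT 0)) XOR 1)
= 0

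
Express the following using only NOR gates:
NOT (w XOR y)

(((((w NOR y) NOR (w NOR y)) NOR ((w NOR y) NOR (w NOR y))) NOR ((((w NOR w) NOR (y NOR y)) NOR ((w NOR w) NOR (y NOR y))) NOR (((w NOR w) NOR (y NOR y)) NOR ((w NOR w) NOR (y NOR y))))) NOR ((((w NOR y) NOR (w NOR y)) NOR ((w NOR y) NOR (w NOR y))) NOR ((((w NOR w) NOR (y NOR y)) NOR ((w NOR w) NOR (y NOR y))) NOR (((w NOR w) NOR (y NOR y)) NOR ((w NOR w) NOR (y NOR y))))))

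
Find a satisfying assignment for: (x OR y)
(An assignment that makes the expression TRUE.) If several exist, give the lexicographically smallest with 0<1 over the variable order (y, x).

y=0, x=1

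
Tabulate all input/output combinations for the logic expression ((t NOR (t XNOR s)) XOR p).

s | p | t | Output
------------------
0 | 0 | 0 | 0
0 | 0 | 1 | 0
0 | 1 | 0 | 1
0 | 1 | 1 | 1
1 | 0 | 0 | 1
1 | 0 | 1 | 0
1 | 1 | 0 | 0
1 | 1 | 1 | 1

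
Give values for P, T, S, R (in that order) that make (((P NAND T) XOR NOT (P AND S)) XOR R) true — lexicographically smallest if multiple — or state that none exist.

P=0, T=0, S=0, R=1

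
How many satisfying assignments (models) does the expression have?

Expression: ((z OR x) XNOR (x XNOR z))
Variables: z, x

Satisfying assignments: (1,1)
Count: 1 out of 4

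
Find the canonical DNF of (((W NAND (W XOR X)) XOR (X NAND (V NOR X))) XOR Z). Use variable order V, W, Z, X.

(NOT V AND NOT W AND Z AND NOT X) OR (NOT V AND NOT W AND Z AND X) OR (NOT V AND W AND NOT Z AND NOT X) OR (NOT V AND W AND Z AND X) OR (V AND NOT W AND Z AND NOT X) OR (V AND NOT W AND Z AND X) OR (V AND W AND NOT Z AND NOT X) OR (V AND W AND Z AND X)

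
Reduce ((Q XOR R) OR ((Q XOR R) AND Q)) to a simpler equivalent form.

By absorption (E OR (E AND v) = E):
= (Q XOR R)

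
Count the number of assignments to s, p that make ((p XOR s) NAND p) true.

Satisfying assignments: (0,0), (1,0), (1,1)
Count: 3 out of 4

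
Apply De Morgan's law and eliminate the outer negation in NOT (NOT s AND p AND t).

s OR NOT p OR NOT t
De Morgan's: NOT(AND of terms) = OR of negations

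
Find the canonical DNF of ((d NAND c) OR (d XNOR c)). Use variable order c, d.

(NOT c AND NOT d) OR (NOT c AND d) OR (c AND NOT d) OR (c AND d)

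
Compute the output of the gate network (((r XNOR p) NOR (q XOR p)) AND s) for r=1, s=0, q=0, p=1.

Substituting: (((1 XNOR 1) NOR (0 XOR 1)) AND 0)
= 0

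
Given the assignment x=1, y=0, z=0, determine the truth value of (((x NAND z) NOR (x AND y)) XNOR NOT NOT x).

Substituting: (((1 NAND 0) NOR (1 AND 0)) XNOR NOT NOT 1)
= 0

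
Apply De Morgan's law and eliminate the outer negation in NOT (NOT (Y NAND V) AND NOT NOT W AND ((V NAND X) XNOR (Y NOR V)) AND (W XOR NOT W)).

(Y NAND V) OR NOT W OR NOT ((V NAND X) XNOR (Y NOR V)) OR NOT (W XOR NOT W)
De Morgan's: NOT(AND of terms) = OR of negations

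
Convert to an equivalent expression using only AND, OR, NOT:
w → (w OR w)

NOT w OR (w OR w)
(Implication elimination: A → B = NOT A OR B)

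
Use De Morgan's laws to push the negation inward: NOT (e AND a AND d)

NOT e OR NOT a OR NOT d
De Morgan's: NOT(AND of terms) = OR of negations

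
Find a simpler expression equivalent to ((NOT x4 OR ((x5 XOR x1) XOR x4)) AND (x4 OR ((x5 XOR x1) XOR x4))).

By distribution ((E OR v) AND (E OR NOT v) = E):
= ((x5 XOR x1) XOR x4)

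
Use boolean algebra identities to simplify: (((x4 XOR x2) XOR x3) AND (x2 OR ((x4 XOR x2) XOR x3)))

By absorption (E AND (E OR v) = E):
= ((x4 XOR x2) XOR x3)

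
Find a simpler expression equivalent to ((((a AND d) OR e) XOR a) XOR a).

By XOR self-cancellation ((E XOR v) XOR v = E):
= ((a AND d) OR e)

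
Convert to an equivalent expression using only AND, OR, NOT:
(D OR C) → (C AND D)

NOT (D OR C) OR (C AND D)
(Implication elimination: A → B = NOT A OR B)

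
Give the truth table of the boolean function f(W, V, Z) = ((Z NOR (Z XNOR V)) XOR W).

W | V | Z | Output
------------------
0 | 0 | 0 | 0
0 | 0 | 1 | 0
0 | 1 | 0 | 1
0 | 1 | 1 | 0
1 | 0 | 0 | 1
1 | 0 | 1 | 1
1 | 1 | 0 | 0
1 | 1 | 1 | 1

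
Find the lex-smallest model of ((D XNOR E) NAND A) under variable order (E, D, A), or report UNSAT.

E=0, D=0, A=0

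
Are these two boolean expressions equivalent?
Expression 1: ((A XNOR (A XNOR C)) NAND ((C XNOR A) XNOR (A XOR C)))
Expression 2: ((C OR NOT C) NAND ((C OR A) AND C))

No. Counterexample: with A=0, C=1, Expression 1 = 1 but Expression 2 = 0.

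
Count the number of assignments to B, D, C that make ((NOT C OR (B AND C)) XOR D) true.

Satisfying assignments: (0,0,0), (0,1,1), (1,0,0), (1,0,1)
Count: 4 out of 8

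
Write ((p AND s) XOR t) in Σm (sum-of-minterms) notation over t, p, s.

Σm(3, 4, 5, 6) = (NOT t AND p AND s) OR (t AND NOT p AND NOT s) OR (t AND NOT p AND s) OR (t AND p AND NOT s)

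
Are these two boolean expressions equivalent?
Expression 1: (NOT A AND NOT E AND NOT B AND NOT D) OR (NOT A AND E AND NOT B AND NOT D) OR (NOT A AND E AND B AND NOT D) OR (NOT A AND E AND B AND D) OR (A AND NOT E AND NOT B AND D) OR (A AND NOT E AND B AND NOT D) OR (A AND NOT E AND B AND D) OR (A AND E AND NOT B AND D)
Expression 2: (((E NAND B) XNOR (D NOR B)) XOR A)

Yes, they are equivalent — the two output columns agree on all 16 assignments:
A | E | B | D | Expression 1 | Expression 2
-------------------------------------------
0 | 0 | 0 | 0 | 1 | 1
0 | 0 | 0 | 1 | 0 | 0
0 | 0 | 1 | 0 | 0 | 0
0 | 0 | 1 | 1 | 0 | 0
0 | 1 | 0 | 0 | 1 | 1
0 | 1 | 0 | 1 | 0 | 0
0 | 1 | 1 | 0 | 1 | 1
0 | 1 | 1 | 1 | 1 | 1
1 | 0 | 0 | 0 | 0 | 0
1 | 0 | 0 | 1 | 1 | 1
1 | 0 | 1 | 0 | 1 | 1
1 | 0 | 1 | 1 | 1 | 1
1 | 1 | 0 | 0 | 0 | 0
1 | 1 | 0 | 1 | 1 | 1
1 | 1 | 1 | 0 | 0 | 0
1 | 1 | 1 | 1 | 0 | 0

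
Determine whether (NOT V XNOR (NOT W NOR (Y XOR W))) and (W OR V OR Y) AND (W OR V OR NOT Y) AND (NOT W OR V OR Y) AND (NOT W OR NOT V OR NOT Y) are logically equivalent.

Yes, they are equivalent — the two output columns agree on all 8 assignments:
W | V | Y | Expression 1 | Expression 2
---------------------------------------
0 | 0 | 0 | 0 | 0
0 | 0 | 1 | 0 | 0
0 | 1 | 0 | 1 | 1
0 | 1 | 1 | 1 | 1
1 | 0 | 0 | 0 | 0
1 | 0 | 1 | 1 | 1
1 | 1 | 0 | 1 | 1
1 | 1 | 1 | 0 | 0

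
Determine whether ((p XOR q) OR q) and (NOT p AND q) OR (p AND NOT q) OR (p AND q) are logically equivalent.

Yes, they are equivalent — the two output columns agree on all 4 assignments:
p | q | Expression 1 | Expression 2
-----------------------------------
0 | 0 | 0 | 0
0 | 1 | 1 | 1
1 | 0 | 1 | 1
1 | 1 | 1 | 1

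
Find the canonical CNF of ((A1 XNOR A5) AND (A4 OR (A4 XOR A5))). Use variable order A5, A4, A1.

(A5 OR A4 OR A1) AND (A5 OR A4 OR NOT A1) AND (A5 OR NOT A4 OR NOT A1) AND (NOT A5 OR A4 OR A1) AND (NOT A5 OR NOT A4 OR A1)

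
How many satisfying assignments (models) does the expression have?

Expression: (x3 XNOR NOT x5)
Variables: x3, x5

Satisfying assignments: (0,1), (1,0)
Count: 2 out of 4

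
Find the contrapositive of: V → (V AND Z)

Contrapositive: NOT (V AND Z) → NOT V
Note: A statement and its contrapositive are logically equivalent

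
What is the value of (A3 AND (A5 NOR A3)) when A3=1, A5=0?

Substituting: (1 AND (0 NOR 1))
= 0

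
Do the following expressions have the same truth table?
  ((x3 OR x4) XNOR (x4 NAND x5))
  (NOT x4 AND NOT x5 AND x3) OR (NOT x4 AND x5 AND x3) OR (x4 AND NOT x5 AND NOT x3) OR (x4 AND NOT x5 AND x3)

Yes, they are equivalent — the two output columns agree on all 8 assignments:
x4 | x5 | x3 | Expression 1 | Expression 2
------------------------------------------
0 | 0 | 0 | 0 | 0
0 | 0 | 1 | 1 | 1
0 | 1 | 0 | 0 | 0
0 | 1 | 1 | 1 | 1
1 | 0 | 0 | 1 | 1
1 | 0 | 1 | 1 | 1
1 | 1 | 0 | 0 | 0
1 | 1 | 1 | 0 | 0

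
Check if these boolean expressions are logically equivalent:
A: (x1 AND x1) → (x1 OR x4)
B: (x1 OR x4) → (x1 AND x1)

No, Converse is not equivalent to original (counterexample: x1=0, x4=1)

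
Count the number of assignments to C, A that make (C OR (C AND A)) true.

Satisfying assignments: (1,0), (1,1)
Count: 2 out of 4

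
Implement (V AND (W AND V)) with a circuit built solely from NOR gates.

((V NOR V) NOR (((W NOR W) NOR (V NOR V)) NOR ((W NOR W) NOR (V NOR V))))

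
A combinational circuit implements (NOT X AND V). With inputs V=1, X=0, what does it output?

Substituting: (NOT 0 AND 1)
= 1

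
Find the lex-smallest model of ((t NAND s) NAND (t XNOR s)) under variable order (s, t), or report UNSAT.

s=0, t=1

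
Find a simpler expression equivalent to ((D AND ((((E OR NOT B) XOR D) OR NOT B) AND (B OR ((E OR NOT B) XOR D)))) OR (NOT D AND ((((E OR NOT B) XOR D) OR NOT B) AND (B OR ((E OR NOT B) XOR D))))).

By distribution ((E AND v) OR (E AND NOT v) = E) then distribution ((E OR v) AND (E OR NOT v) = E):
= ((E OR NOT B) XOR D)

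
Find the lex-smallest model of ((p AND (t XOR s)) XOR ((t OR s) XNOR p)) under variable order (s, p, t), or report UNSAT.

s=0, p=0, t=0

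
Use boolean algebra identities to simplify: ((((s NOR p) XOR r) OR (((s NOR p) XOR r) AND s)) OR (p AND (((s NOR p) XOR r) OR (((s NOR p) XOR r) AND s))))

By absorption (E OR (E AND v) = E) then absorption (E OR (E AND v) = E):
= ((s NOR p) XOR r)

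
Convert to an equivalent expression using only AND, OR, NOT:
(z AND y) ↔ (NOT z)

((z AND y) AND (NOT z)) OR (NOT (z AND y) AND z)
(Biconditional = both true or both false)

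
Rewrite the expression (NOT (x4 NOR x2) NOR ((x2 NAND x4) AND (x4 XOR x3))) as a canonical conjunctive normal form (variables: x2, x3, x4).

(x2 OR x3 OR NOT x4) AND (x2 OR NOT x3 OR x4) AND (x2 OR NOT x3 OR NOT x4) AND (NOT x2 OR x3 OR x4) AND (NOT x2 OR x3 OR NOT x4) AND (NOT x2 OR NOT x3 OR x4) AND (NOT x2 OR NOT x3 OR NOT x4)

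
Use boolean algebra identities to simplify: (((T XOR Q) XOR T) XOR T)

By XOR self-cancellation ((E XOR v) XOR v = E):
= (T XOR Q)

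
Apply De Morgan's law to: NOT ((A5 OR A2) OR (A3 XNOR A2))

NOT (A5 OR A2) AND NOT (A3 XNOR A2)
De Morgan's: NOT(OR of terms) = AND of negations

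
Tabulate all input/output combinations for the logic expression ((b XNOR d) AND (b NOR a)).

b | a | d | Output
------------------
0 | 0 | 0 | 1
0 | 0 | 1 | 0
0 | 1 | 0 | 0
0 | 1 | 1 | 0
1 | 0 | 0 | 0
1 | 0 | 1 | 0
1 | 1 | 0 | 0
1 | 1 | 1 | 0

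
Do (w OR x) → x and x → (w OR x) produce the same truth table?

No, Converse is not equivalent to original (counterexample: w=1, x=0)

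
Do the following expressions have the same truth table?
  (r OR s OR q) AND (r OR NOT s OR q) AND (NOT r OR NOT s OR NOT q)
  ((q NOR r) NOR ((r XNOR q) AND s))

Yes, they are equivalent — the two output columns agree on all 8 assignments:
r | s | q | Expression 1 | Expression 2
---------------------------------------
0 | 0 | 0 | 0 | 0
0 | 0 | 1 | 1 | 1
0 | 1 | 0 | 0 | 0
0 | 1 | 1 | 1 | 1
1 | 0 | 0 | 1 | 1
1 | 0 | 1 | 1 | 1
1 | 1 | 0 | 1 | 1
1 | 1 | 1 | 0 | 0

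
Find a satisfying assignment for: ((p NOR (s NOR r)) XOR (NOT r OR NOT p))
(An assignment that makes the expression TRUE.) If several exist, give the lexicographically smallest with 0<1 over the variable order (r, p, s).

r=0, p=0, s=0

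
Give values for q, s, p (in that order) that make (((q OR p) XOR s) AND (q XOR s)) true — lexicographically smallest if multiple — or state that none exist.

q=0, s=1, p=0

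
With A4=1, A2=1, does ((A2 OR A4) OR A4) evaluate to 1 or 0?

Substituting: ((1 OR 1) OR 1)
= 1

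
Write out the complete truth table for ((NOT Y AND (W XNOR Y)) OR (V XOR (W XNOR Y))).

W | V | Y | Output
------------------
0 | 0 | 0 | 1
0 | 0 | 1 | 0
0 | 1 | 0 | 1
0 | 1 | 1 | 1
1 | 0 | 0 | 0
1 | 0 | 1 | 1
1 | 1 | 0 | 1
1 | 1 | 1 | 0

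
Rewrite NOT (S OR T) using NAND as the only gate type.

(((S NAND S) NAND (T NAND T)) NAND ((S NAND S) NAND (T NAND T)))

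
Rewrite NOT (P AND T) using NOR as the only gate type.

(((P NOR P) NOR (T NOR T)) NOR ((P NOR P) NOR (T NOR T)))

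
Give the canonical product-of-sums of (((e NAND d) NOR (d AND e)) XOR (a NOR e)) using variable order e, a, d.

ΠM(2, 3, 4, 5, 6, 7) = (e OR NOT a OR d) AND (e OR NOT a OR NOT d) AND (NOT e OR a OR d) AND (NOT e OR a OR NOT d) AND (NOT e OR NOT a OR d) AND (NOT e OR NOT a OR NOT d)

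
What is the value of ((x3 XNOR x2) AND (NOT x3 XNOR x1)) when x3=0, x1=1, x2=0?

Substituting: ((0 XNOR 0) AND (NOT 0 XNOR 1))
= 1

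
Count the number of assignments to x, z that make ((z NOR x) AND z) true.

No assignment satisfies the expression.
Count: 0 out of 4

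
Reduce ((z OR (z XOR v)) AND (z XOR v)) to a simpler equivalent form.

By absorption (E AND (E OR v) = E):
= (z XOR v)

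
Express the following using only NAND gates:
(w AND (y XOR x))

((w NAND ((y NAND (y NAND x)) NAND (x NAND (y NAND x)))) NAND (w NAND ((y NAND (y NAND x)) NAND (x NAND (y NAND x)))))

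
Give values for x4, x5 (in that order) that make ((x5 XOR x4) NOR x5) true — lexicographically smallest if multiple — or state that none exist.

x4=0, x5=0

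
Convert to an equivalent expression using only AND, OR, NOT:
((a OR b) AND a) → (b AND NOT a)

NOT ((a OR b) AND a) OR (b AND NOT a)
(Implication elimination: A → B = NOT A OR B)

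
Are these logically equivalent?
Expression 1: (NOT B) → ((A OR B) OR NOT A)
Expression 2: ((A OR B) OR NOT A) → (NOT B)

No, Converse is not equivalent to original (counterexample: B=1, A=0)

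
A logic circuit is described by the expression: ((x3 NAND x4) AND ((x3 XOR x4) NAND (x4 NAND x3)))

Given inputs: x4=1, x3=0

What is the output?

Substituting: ((0 NAND 1) AND ((0 XOR 1) NAND (1 NAND 0)))
= 0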